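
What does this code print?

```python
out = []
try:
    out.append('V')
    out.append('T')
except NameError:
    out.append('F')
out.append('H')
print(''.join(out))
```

Execution trace: 'V' (try body) → 'T' (try body, no exception) → 'H' (after the try/except). Output: VTH

Answer: VTH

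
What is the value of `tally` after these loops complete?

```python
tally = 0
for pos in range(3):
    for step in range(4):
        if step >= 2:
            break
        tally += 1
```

Inner breaks at 2, outer runs 3 times
`tally` takes the values: 0 → 1 → 2 → 3 → 4 → 5 → 6

Answer: 6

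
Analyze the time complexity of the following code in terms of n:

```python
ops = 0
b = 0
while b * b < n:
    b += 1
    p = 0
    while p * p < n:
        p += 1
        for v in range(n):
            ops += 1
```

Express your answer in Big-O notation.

Each loop level contributes: √n × √n × n. Multiplying the contributions gives O(n^2).

Answer: O(n^2)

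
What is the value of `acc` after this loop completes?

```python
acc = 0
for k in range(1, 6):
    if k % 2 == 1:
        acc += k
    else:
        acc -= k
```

Add odd, subtract even
`acc` takes the values: 0 → 1 → -1 → 2 → -2 → 3

Answer: 3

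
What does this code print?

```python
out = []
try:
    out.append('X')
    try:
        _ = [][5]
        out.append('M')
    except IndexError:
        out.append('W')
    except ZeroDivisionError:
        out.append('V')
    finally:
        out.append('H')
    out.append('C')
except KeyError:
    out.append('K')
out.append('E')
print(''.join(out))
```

Execution trace: 'X' (try body) → 'W' (inner except IndexError) → 'H' (inner finally) → 'C' (try body, no exception) → 'E' (after the try/except). Output: XWHCE

Answer: XWHCE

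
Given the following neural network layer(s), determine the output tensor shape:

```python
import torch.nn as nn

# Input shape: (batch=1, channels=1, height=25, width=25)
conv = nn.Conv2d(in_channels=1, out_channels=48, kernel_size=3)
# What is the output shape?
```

Input: (1, 1, 25, 25) -> Output: (1, 48, 23, 23)

Answer: (1, 48, 23, 23)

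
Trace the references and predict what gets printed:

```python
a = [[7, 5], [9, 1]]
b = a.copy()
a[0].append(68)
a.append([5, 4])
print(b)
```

Key concept: shallow copy with nested lists.
Step by step:
`a = [[7, 5], [9, 1]]` → a = [[7, 5], [9, 1]]
`b = a.copy()` → b = [[7, 5], [9, 1]]
`a[0].append(68)` → a = [[7, 5, 68], [9, 1]]; b = [[7, 5, 68], [9, 1]]
`a.append([5, 4])` → a = [[7, 5, 68], [9, 1], [5, 4]]
`print(b)` → prints [[7, 5, 68], [9, 1]]

Answer: [[7, 5, 68], [9, 1]]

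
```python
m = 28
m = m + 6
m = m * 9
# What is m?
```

Trace:
`m = 28` → m = 28
`m = m + 6` → m = 34
`m = m * 9` → m = 306
So m = 306

Answer: 306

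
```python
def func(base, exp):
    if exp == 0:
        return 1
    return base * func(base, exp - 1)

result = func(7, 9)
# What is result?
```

func(7, 9) = 7 * 7 * 7 * 7 * 7 * 7 * 7 * 7 * 7 = 40353607

Answer: 40353607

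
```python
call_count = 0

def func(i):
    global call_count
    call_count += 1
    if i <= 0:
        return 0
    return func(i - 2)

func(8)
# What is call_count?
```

Linear recursion stepping by 2: 5 calls from i=8 down to ≤0.

Answer: 5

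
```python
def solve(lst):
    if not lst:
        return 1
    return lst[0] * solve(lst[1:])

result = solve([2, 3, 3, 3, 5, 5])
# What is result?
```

Product over [2, 3, 3, 3, 5, 5] = 2 * 3 * 3 * 3 * 5 * 5 = 1350

Answer: 1350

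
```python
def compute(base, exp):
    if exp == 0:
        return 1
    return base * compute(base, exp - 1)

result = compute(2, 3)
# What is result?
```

compute(2, 3) = 2 * 2 * 2 = 8

Answer: 8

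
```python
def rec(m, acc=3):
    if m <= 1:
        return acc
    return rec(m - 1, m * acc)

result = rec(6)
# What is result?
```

Accumulator trace (n, acc): (6, 3) -> (5, 18) -> (4, 90) -> (3, 360) -> (2, 1080) -> (1, 2160) -> return 2160

Answer: 2160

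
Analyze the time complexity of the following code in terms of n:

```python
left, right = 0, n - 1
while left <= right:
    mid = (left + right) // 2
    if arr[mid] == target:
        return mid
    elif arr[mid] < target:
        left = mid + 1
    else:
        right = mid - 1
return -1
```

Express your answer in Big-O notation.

This is Binary search in a sorted array. Time complexity: O(log n).

Answer: O(log n)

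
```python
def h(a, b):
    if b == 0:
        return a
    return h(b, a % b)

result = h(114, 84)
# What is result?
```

h(114, 84) -> h(84, 30) -> h(30, 24) -> h(24, 6) -> h(6, 0) -> 6

Answer: 6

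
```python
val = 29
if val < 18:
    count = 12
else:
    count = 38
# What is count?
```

Trace:
`val = 29` → val = 29
`if val < 18: ...` → val < 18 is False, take else branch → count = 38
So count = 38

Answer: 38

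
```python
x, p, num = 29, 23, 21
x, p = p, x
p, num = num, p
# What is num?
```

Trace:
`x, p, num = 29, 23, 21` → x = 29; p = 23; num = 21
`x, p = p, x` → x = 23; p = 29
`p, num = num, p` → p = 21; num = 29
So num = 29

Answer: 29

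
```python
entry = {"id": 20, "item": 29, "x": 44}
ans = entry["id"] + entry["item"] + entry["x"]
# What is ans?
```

Trace:
`entry = {"id": 20, "item": 29, "x": 44}` → entry = {'id': 20, 'item': 29, 'x': 44}
`ans = entry["id"] + entry["item"] + entry["x"]` → ans = 93
So ans = 93

Answer: 93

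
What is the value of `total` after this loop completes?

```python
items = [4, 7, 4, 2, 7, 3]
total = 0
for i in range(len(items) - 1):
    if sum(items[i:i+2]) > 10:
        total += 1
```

Count windows with sum > 10
`total` takes the values: 0 → 1 → 2

Answer: 2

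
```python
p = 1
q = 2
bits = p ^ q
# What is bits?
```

Trace:
`p = 1` → p = 1
`q = 2` → q = 2
`bits = p ^ q` → bits = 3
So bits = 3

Answer: 3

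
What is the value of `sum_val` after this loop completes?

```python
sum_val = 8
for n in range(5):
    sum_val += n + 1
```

Start at 8, add 1 to 5 = 23
`sum_val` takes the values: 8 → 9 → 11 → 14 → 18 → 23

Answer: 23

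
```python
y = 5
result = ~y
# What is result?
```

Trace:
`y = 5` → y = 5
`result = ~y` → result = -6
So result = -6

Answer: -6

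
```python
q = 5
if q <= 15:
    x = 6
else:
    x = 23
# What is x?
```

Trace:
`q = 5` → q = 5
`if q <= 15: ...` → q <= 15 is True → x = 6
So x = 6

Answer: 6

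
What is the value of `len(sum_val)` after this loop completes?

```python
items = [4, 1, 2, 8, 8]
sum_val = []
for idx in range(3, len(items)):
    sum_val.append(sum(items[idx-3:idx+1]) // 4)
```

Number of 4-element averages
`sum_val` takes the values: [] → [3] → [3, 4]
So `len(sum_val)` = 2

Answer: 2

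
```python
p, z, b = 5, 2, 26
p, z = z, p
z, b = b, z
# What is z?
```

Trace:
`p, z, b = 5, 2, 26` → p = 5; z = 2; b = 26
`p, z = z, p` → p = 2; z = 5
`z, b = b, z` → z = 26; b = 5
So z = 26

Answer: 26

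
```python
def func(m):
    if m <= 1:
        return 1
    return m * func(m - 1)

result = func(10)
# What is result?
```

func(10) = 10 * 9 * 8 * 7 * 6 * 5 * 4 * 3 * 2 * 1 = 3628800

Answer: 3628800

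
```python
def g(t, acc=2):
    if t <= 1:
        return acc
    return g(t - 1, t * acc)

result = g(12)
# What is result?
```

Accumulator trace (n, acc): (12, 2) -> (11, 24) -> (10, 264) -> (9, 2640) -> (8, 23760) -> (7, 190080) -> (6, 1330560) -> (5, 7983360) -> (4, 39916800) -> (3, 159667200) -> (2, 479001600) -> (1, 958003200) -> return 958003200

Answer: 958003200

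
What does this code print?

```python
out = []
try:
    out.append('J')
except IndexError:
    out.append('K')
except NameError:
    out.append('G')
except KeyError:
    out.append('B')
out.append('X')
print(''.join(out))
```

Execution trace: 'J' (try body, no exception) → 'X' (after the try/except). Output: JX

Answer: JX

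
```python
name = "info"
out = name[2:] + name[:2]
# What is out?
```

Trace:
`name = "info"` → name = 'info'
`out = name[2:] + name[:2]` → out = 'foin'
So out = 'foin'

Answer: 'foin'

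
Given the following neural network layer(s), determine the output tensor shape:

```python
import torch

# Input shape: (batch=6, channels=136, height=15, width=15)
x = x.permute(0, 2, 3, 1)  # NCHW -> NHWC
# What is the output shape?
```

Input: (6, 136, 15, 15) -> Output: (6, 15, 15, 136)

Answer: (6, 15, 15, 136)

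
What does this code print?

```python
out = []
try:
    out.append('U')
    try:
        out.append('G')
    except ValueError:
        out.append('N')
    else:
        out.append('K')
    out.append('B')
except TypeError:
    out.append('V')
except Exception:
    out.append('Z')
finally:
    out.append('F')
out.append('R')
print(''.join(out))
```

Execution trace: 'U' (try body) → 'G' (inner try body, no exception) → 'K' (inner else) → 'B' (try body, no exception) → 'F' (finally) → 'R' (after the try/except). Output: UGKBFR

Answer: UGKBFR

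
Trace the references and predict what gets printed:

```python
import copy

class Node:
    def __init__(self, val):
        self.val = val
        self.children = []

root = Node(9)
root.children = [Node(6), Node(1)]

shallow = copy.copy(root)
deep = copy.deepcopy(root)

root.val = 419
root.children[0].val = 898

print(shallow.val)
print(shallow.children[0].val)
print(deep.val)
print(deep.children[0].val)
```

Key concept: deep copy with custom objects.
Step by step:
`root = Node(9)` → root = Node(val=9, children=[])
`root.children = [Node(6), Node(1)]` → root = Node(val=9, children=[Node(val=6, children=[]), Node(val=1, children=[])])
`shallow = copy.copy(root)` → shallow = Node(val=9, children=[Node(val=6, children=[]), Node(val=1, children=[])])
`deep = copy.deepcopy(root)` → deep = Node(val=9, children=[Node(val=6, children=[]), Node(val=1, children=[])])
`root.val = 419` → root = Node(val=419, children=[Node(val=6, children=[]), Node(val=1, children=[])])
`root.children[0].val = 898` → root = Node(val=419, children=[Node(val=898, children=[]), Node(val=1, children=[])]); shallow = Node(val=9, children=[Node(val=898, children=[]), Node(val=1, children=[])])
`print(shallow.val)` → prints 9
`print(shallow.children[0].val)` → prints 898
`print(deep.val)` → prints 9
`print(deep.children[0].val)` → prints 6

Answer:
9
898
9
6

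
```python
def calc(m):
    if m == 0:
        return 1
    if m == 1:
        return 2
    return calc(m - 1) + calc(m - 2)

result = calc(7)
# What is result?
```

Build up from base cases: calc(0)=1, calc(1)=2, calc(2)=3, calc(3)=5, calc(4)=8, calc(5)=13, calc(6)=21, ..., calc(7)=34

Answer: 34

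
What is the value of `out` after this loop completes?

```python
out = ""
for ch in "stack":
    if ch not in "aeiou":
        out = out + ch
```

Remove vowels from 'stack'
`out` takes the values: "" → "s" → "st" → "stc" → "stck"

Answer: "stck"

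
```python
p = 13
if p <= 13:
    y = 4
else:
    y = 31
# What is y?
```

Trace:
`p = 13` → p = 13
`if p <= 13: ...` → p <= 13 is True → y = 4
So y = 4

Answer: 4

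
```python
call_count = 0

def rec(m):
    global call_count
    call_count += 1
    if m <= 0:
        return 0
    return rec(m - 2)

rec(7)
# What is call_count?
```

Linear recursion stepping by 2: 5 calls from m=7 down to ≤0.

Answer: 5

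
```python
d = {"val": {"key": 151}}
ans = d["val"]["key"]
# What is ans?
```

Trace:
`d = {"val": {"key": 151}}` → d = {'val': {'key': 151}}
`ans = d["val"]["key"]` → ans = 151
So ans = 151

Answer: 151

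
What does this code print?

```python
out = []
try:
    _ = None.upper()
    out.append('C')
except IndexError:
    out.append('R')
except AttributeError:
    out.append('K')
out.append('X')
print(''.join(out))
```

Execution trace: 'K' (except AttributeError) → 'X' (after the try/except). Output: KX

Answer: KX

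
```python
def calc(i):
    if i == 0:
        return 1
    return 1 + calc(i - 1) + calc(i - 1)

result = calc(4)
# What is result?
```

calc(i) = 1 + 2·calc(i-1), calc(0)=1. Closed form: (1+1)·2^4 - 1 = 31.

Answer: 31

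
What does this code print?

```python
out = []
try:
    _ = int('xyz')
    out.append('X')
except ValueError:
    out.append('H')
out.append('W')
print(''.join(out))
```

Execution trace: 'H' (except ValueError) → 'W' (after the try/except). Output: HW

Answer: HW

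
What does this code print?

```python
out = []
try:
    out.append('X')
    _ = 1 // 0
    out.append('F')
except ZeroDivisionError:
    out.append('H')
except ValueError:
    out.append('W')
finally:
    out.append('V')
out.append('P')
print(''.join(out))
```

Execution trace: 'X' (try body) → 'H' (except ZeroDivisionError) → 'V' (finally) → 'P' (after the try/except). Output: XHVP

Answer: XHVP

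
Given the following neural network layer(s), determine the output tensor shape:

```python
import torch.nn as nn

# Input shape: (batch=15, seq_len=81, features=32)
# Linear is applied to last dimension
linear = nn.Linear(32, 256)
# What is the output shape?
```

Input: (15, 81, 32) -> Output: (15, 81, 256)

Answer: (15, 81, 256)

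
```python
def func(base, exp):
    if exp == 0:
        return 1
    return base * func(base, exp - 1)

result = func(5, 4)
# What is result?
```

func(5, 4) = 5 * 5 * 5 * 5 = 625

Answer: 625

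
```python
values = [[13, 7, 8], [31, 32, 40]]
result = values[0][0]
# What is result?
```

Trace:
`values = [[13, 7, 8], [31, 32, 40]]` → values = [[13, 7, 8], [31, 32, 40]]
`result = values[0][0]` → result = 13
So result = 13

Answer: 13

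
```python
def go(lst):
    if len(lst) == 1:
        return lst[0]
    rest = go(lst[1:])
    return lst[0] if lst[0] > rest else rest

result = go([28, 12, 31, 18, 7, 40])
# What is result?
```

Recursive max over [28, 12, 31, 18, 7, 40] = 40

Answer: 40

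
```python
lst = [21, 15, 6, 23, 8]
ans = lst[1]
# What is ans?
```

Trace:
`lst = [21, 15, 6, 23, 8]` → lst = [21, 15, 6, 23, 8]
`ans = lst[1]` → ans = 15
So ans = 15

Answer: 15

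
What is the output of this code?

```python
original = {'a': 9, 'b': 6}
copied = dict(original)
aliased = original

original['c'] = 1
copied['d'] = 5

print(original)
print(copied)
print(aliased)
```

Key concept: dict() creates copy, assignment creates alias.
Step by step:
`original = {'a': 9, 'b': 6}` → original = {'a': 9, 'b': 6}
`copied = dict(original)` → copied = {'a': 9, 'b': 6}
`aliased = original` → aliased = {'a': 9, 'b': 6} (same object as original)
`original['c'] = 1` → original = {'a': 9, 'b': 6, 'c': 1} (same object as aliased); aliased = {'a': 9, 'b': 6, 'c': 1} (same object as original)
`copied['d'] = 5` → copied = {'a': 9, 'b': 6, 'd': 5}
`print(original)` → prints {'a': 9, 'b': 6, 'c': 1}
`print(copied)` → prints {'a': 9, 'b': 6, 'd': 5}
`print(aliased)` → prints {'a': 9, 'b': 6, 'c': 1}

Answer:
{'a': 9, 'b': 6, 'c': 1}
{'a': 9, 'b': 6, 'd': 5}
{'a': 9, 'b': 6, 'c': 1}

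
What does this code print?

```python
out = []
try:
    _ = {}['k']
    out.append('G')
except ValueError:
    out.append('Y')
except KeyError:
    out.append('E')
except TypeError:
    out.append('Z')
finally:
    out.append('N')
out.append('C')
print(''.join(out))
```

Execution trace: 'E' (except KeyError) → 'N' (finally) → 'C' (after the try/except). Output: ENC

Answer: ENC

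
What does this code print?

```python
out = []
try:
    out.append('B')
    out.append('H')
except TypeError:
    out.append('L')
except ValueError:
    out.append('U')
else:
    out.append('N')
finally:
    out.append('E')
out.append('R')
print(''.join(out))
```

Execution trace: 'B' (try body) → 'H' (try body, no exception) → 'N' (else) → 'E' (finally) → 'R' (after the try/except). Output: BHNER

Answer: BHNER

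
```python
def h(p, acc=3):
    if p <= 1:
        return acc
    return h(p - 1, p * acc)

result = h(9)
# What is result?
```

Accumulator trace (n, acc): (9, 3) -> (8, 27) -> (7, 216) -> (6, 1512) -> (5, 9072) -> (4, 45360) -> (3, 181440) -> (2, 544320) -> (1, 1088640) -> return 1088640

Answer: 1088640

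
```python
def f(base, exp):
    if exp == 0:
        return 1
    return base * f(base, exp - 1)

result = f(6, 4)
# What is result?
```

f(6, 4) = 6 * 6 * 6 * 6 = 1296

Answer: 1296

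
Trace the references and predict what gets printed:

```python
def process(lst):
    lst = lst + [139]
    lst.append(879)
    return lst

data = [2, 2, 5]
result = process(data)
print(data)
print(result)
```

Key concept: rebinding parameter vs mutation.
Step by step:
`data = [2, 2, 5]` → data = [2, 2, 5]
`result = process(data)` → result = [2, 2, 5, 139, 879]
`print(data)` → prints [2, 2, 5]
`print(result)` → prints [2, 2, 5, 139, 879]

Answer:
[2, 2, 5]
[2, 2, 5, 139, 879]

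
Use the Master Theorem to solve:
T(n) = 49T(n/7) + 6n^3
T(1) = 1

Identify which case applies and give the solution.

a=49, b=7, f(n)=6n^3. log_7(49) = 2. Since c=3 > 2 and the regularity condition holds (49(n/7)^3 = (49/7^3)n^3 with 49/7^3 < 1), Case 3 applies: T(n) = Θ(f(n)) = O(n^3).

Answer: O(n^3) - Case 3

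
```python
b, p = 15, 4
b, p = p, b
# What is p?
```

Trace:
`b, p = 15, 4` → b = 15; p = 4
`b, p = p, b` → b = 4; p = 15
So p = 15

Answer: 15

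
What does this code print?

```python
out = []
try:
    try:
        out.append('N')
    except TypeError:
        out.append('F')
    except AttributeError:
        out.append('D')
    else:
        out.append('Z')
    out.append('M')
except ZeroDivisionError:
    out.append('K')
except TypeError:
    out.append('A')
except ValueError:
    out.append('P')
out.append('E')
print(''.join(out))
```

Execution trace: 'N' (inner try body, no exception) → 'Z' (inner else) → 'M' (try body, no exception) → 'E' (after the try/except). Output: NZME

Answer: NZME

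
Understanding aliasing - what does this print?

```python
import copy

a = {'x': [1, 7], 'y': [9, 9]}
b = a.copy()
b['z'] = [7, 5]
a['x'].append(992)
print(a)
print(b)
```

Key concept: shallow copy of dict with mutable values.
Step by step:
`a = {'x': [1, 7], 'y': [9, 9]}` → a = {'x': [1, 7], 'y': [9, 9]}
`b = a.copy()` → b = {'x': [1, 7], 'y': [9, 9]}
`b['z'] = [7, 5]` → b = {'x': [1, 7], 'y': [9, 9], 'z': [7, 5]}
`a['x'].append(992)` → a = {'x': [1, 7, 992], 'y': [9, 9]}; b = {'x': [1, 7, 992], 'y': [9, 9], 'z': [7, 5]}
`print(a)` → prints {'x': [1, 7, 992], 'y': [9, 9]}
`print(b)` → prints {'x': [1, 7, 992], 'y': [9, 9], 'z': [7, 5]}

Answer:
{'x': [1, 7, 992], 'y': [9, 9]}
{'x': [1, 7, 992], 'y': [9, 9], 'z': [7, 5]}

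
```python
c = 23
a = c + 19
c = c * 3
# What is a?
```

Trace:
`c = 23` → c = 23
`a = c + 19` → a = 42
`c = c * 3` → c = 69
So a = 42

Answer: 42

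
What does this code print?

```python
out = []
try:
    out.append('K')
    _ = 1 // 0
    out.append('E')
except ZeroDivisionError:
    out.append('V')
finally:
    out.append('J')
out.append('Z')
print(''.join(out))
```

Execution trace: 'K' (try body) → 'V' (except ZeroDivisionError) → 'J' (finally) → 'Z' (after the try/except). Output: KVJZ

Answer: KVJZ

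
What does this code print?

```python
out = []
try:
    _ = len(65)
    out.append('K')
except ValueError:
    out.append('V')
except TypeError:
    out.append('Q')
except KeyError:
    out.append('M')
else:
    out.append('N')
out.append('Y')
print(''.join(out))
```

Execution trace: 'Q' (except TypeError) → 'Y' (after the try/except). Output: QY

Answer: QY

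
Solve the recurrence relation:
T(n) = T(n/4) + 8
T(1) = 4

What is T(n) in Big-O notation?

Each step divides n by 4 and adds 8. After log_4(n) steps we reach T(1)=4. So T(n) = 8·log_4(n) + 4 = O(log n).

Answer: O(log n)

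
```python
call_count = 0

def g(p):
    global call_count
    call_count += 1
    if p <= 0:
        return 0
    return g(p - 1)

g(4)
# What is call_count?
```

Linear recursion stepping by 1: 5 calls from p=4 down to ≤0.

Answer: 5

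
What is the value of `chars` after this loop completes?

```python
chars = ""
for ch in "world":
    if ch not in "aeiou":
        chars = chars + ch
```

Remove vowels from 'world'
`chars` takes the values: "" → "w" → "wr" → "wrl" → "wrld"

Answer: "wrld"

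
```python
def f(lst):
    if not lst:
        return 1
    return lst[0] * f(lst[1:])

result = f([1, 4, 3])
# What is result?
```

Product over [1, 4, 3] = 1 * 4 * 3 = 12

Answer: 12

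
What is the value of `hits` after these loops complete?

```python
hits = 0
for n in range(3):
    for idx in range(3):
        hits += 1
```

3 * 3 = 9
`hits` takes the values: 0 → 1 → 2 → 3 → 4 → 5 → 6 → 7 → 8 → 9

Answer: 9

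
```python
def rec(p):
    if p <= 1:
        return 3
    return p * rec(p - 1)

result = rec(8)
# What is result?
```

rec(8) = 8 * 7 * 6 * 5 * 4 * 3 * 2 * 3 = 120960

Answer: 120960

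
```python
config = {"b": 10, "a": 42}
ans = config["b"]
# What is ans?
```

Trace:
`config = {"b": 10, "a": 42}` → config = {'b': 10, 'a': 42}
`ans = config["b"]` → ans = 10
So ans = 10

Answer: 10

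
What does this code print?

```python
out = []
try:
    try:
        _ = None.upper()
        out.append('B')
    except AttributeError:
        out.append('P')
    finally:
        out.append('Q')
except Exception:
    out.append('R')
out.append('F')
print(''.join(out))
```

Execution trace: 'P' (inner except AttributeError) → 'Q' (inner finally) → 'F' (after the try/except). Output: PQF

Answer: PQF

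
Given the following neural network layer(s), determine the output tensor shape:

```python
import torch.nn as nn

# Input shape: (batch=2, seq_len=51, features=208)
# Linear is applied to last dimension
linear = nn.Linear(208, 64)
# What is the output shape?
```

Input: (2, 51, 208) -> Output: (2, 51, 64)

Answer: (2, 51, 64)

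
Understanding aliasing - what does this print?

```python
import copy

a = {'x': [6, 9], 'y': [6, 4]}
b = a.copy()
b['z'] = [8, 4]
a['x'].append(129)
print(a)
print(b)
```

Key concept: shallow copy of dict with mutable values.
Step by step:
`a = {'x': [6, 9], 'y': [6, 4]}` → a = {'x': [6, 9], 'y': [6, 4]}
`b = a.copy()` → b = {'x': [6, 9], 'y': [6, 4]}
`b['z'] = [8, 4]` → b = {'x': [6, 9], 'y': [6, 4], 'z': [8, 4]}
`a['x'].append(129)` → a = {'x': [6, 9, 129], 'y': [6, 4]}; b = {'x': [6, 9, 129], 'y': [6, 4], 'z': [8, 4]}
`print(a)` → prints {'x': [6, 9, 129], 'y': [6, 4]}
`print(b)` → prints {'x': [6, 9, 129], 'y': [6, 4], 'z': [8, 4]}

Answer:
{'x': [6, 9, 129], 'y': [6, 4]}
{'x': [6, 9, 129], 'y': [6, 4], 'z': [8, 4]}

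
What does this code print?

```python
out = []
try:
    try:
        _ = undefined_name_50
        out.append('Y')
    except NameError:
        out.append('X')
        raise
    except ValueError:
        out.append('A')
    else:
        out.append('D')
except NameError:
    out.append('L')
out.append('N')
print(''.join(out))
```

Execution trace: 'X' (inner except NameError) → 'L' (outer except NameError) → 'N' (after the try/except). Output: XLN

Answer: XLN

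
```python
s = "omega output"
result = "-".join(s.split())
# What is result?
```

Trace:
`s = "omega output"` → s = 'omega output'
`result = "-".join(s.split())` → result = 'omega-output'
So result = 'omega-output'

Answer: 'omega-output'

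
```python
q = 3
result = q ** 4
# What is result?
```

Trace:
`q = 3` → q = 3
`result = q ** 4` → result = 81
So result = 81

Answer: 81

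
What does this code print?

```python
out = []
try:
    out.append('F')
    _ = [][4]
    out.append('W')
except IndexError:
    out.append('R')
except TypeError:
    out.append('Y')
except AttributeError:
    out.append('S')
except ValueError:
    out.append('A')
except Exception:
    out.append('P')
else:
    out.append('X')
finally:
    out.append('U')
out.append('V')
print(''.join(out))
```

Execution trace: 'F' (try body) → 'R' (except IndexError) → 'U' (finally) → 'V' (after the try/except). Output: FRUV

Answer: FRUV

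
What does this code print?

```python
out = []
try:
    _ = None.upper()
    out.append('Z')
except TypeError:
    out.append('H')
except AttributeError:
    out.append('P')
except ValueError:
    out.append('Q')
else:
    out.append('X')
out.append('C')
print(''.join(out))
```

Execution trace: 'P' (except AttributeError) → 'C' (after the try/except). Output: PC

Answer: PC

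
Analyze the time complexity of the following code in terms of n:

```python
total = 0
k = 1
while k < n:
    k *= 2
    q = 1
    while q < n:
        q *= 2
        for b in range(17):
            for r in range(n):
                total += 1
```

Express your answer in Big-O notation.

Each loop level contributes: log n × log n × 1 × n. Multiplying the contributions gives O(n log² n).

Answer: O(n log² n)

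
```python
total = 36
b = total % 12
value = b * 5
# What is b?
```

Trace:
`total = 36` → total = 36
`b = total % 12` → b = 0
`value = b * 5` → value = 0
So b = 0

Answer: 0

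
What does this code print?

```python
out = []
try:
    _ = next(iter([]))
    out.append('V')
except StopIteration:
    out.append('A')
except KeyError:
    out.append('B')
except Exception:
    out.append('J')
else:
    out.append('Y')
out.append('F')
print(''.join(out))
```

Execution trace: 'A' (except StopIteration) → 'F' (after the try/except). Output: AF

Answer: AF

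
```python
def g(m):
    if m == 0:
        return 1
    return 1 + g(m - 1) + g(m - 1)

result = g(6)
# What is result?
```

g(m) = 1 + 2·g(m-1), g(0)=1. Closed form: (1+1)·2^6 - 1 = 127.

Answer: 127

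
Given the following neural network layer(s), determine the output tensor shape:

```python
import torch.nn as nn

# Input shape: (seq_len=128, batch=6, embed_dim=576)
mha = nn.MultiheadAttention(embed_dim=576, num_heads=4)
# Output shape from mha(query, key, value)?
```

Input: (128, 6, 576) -> Output: (128, 6, 576)

Answer: (128, 6, 576)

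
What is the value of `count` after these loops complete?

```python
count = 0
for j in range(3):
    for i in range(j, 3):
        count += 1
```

Upper triangle: 3 + 2 + ... + 1
`count` takes the values: 0 → 1 → 2 → 3 → 4 → 5 → 6

Answer: 6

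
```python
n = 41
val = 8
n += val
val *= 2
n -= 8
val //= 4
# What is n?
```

Trace:
`n = 41` → n = 41
`val = 8` → val = 8
`n += val` → n = 49
`val *= 2` → val = 16
`n -= 8` → n = 41
`val //= 4` → val = 4
So n = 41

Answer: 41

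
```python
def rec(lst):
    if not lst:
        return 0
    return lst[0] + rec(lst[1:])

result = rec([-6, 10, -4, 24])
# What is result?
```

(-6) + 10 + (-4) + 24 + 0 = 24

Answer: 24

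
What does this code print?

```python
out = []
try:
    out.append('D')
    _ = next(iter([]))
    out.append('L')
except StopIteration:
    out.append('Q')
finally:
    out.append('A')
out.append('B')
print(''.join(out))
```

Execution trace: 'D' (try body) → 'Q' (except StopIteration) → 'A' (finally) → 'B' (after the try/except). Output: DQAB

Answer: DQAB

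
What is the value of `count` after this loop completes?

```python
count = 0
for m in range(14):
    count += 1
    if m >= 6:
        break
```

Loop breaks when m reaches 6, count is 7
`count` takes the values: 0 → 1 → 2 → 3 → 4 → 5 → 6 → 7

Answer: 7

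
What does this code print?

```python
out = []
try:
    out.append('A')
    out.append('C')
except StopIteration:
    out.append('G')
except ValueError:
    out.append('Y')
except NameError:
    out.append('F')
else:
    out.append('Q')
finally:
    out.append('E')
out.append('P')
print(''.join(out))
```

Execution trace: 'A' (try body) → 'C' (try body, no exception) → 'Q' (else) → 'E' (finally) → 'P' (after the try/except). Output: ACQEP

Answer: ACQEP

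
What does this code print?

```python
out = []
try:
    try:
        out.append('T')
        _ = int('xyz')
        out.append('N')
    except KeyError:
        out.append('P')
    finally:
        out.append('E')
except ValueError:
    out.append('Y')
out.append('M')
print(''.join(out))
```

Execution trace: 'T' (try body) → 'E' (finally) → 'Y' (outer except ValueError) → 'M' (after the try/except). Output: TEYM

Answer: TEYM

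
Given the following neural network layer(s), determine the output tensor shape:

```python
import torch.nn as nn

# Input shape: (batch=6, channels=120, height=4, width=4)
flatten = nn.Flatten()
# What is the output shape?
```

Input: (6, 120, 4, 4) -> Output: (6, 1920)

Answer: (6, 1920)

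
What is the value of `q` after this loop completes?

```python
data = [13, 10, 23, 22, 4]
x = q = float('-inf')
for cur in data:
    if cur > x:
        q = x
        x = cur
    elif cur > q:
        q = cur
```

Second largest (with repeats) in [13, 10, 23, 22, 4]
`q` takes the values: -inf → 10 → 13 → 22

Answer: 22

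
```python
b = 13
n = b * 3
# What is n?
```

Trace:
`b = 13` → b = 13
`n = b * 3` → n = 39
So n = 39

Answer: 39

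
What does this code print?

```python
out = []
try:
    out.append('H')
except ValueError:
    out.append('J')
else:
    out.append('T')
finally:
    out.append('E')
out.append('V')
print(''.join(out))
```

Execution trace: 'H' (try body, no exception) → 'T' (else) → 'E' (finally) → 'V' (after the try/except). Output: HTEV

Answer: HTEV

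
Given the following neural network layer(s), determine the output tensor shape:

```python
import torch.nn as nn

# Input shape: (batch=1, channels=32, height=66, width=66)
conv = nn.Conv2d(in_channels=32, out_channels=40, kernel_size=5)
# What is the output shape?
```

Input: (1, 32, 66, 66) -> Output: (1, 40, 62, 62)

Answer: (1, 40, 62, 62)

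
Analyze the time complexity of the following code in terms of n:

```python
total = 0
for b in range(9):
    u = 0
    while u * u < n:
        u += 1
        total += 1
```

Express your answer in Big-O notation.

Each loop level contributes: 1 × √n. Multiplying the contributions gives O(√n).

Answer: O(√n)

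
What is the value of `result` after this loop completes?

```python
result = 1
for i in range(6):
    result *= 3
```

3^6 = 729
`result` takes the values: 1 → 3 → 9 → 27 → 81 → 243 → 729

Answer: 729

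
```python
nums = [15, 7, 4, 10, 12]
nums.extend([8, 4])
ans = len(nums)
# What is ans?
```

Trace:
`nums = [15, 7, 4, 10, 12]` → nums = [15, 7, 4, 10, 12]
`nums.extend([8, 4])` → nums = [15, 7, 4, 10, 12, 8, 4]
`ans = len(nums)` → ans = 7
So ans = 7

Answer: 7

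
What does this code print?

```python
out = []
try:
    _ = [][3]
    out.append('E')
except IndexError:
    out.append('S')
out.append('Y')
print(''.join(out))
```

Execution trace: 'S' (except IndexError) → 'Y' (after the try/except). Output: SY

Answer: SY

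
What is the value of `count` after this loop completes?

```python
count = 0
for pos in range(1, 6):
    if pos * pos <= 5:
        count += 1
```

Count numbers where pos² ≤ 5
`count` takes the values: 0 → 1 → 2

Answer: 2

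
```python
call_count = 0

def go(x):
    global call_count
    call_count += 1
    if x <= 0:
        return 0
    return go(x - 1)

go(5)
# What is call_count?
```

Linear recursion stepping by 1: 6 calls from x=5 down to ≤0.

Answer: 6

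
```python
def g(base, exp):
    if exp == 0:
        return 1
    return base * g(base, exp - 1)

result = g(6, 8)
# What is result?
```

g(6, 8) = 6 * 6 * 6 * 6 * 6 * 6 * 6 * 6 = 1679616

Answer: 1679616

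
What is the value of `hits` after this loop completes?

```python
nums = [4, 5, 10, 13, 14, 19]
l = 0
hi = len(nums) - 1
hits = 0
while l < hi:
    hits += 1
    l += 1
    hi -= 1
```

Iterations until pointers meet (list length 6)
`hits` takes the values: 0 → 1 → 2 → 3

Answer: 3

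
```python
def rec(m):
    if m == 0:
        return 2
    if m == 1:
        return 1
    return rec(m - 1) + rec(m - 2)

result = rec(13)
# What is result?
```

Build up from base cases: rec(0)=2, rec(1)=1, rec(2)=3, rec(3)=4, rec(4)=7, rec(5)=11, rec(6)=18, ..., rec(13)=521

Answer: 521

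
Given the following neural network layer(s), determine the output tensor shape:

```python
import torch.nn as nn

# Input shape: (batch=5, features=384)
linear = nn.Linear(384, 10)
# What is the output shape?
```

Input: (5, 384) -> Output: (5, 10)

Answer: (5, 10)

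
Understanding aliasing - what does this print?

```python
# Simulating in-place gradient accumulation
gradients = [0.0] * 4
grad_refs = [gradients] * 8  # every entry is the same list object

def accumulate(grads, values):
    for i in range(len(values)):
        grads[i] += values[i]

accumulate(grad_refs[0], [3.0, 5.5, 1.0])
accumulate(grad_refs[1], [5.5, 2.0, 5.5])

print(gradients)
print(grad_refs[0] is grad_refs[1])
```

Key concept: gradient accumulation aliasing.
Step by step:
`gradients = [0.0] * 4` → gradients = [0.0, 0.0, 0.0, 0.0]
`grad_refs = [gradients] * 8` → grad_refs = [[0.0, 0.0, 0.0, 0.0], [0.0, 0.0, 0.0, 0.0], [0.0, 0.0, 0.0, 0.0], [0.0, 0.0, 0.0, 0.0], [0.0, 0.0, 0.0, 0.0], [0.0, 0.0, 0.0, 0.0], [0.0, 0.0, 0.0, 0.0], [0.0, 0.0, 0.0, 0.0]]
`accumulate(grad_refs[0], [3.0, 5.5, 1.0])` → gradients = [3.0, 5.5, 1.0, 0.0]; grad_refs = [[3.0, 5.5, 1.0, 0.0], [3.0, 5.5, 1.0, 0.0], [3.0, 5.5, 1.0, 0.0], [3.0, 5.5, 1.0, 0.0], [3.0, 5.5, 1.0, 0.0], [3.0, 5.5, 1.0, 0.0], [3.0, 5.5, 1.0, 0.0], [3.0, 5.5, 1.0, 0.0]]
`accumulate(grad_refs[1], [5.5, 2.0, 5.5])` → gradients = [8.5, 7.5, 6.5, 0.0]; grad_refs = [[8.5, 7.5, 6.5, 0.0], [8.5, 7.5, 6.5, 0.0], [8.5, 7.5, 6.5, 0.0], [8.5, 7.5, 6.5, 0.0], [8.5, 7.5, 6.5, 0.0], [8.5, 7.5, 6.5, 0.0], [8.5, 7.5, 6.5, 0.0], [8.5, 7.5, 6.5, 0.0]]
`print(gradients)` → prints [8.5, 7.5, 6.5, 0.0]
`print(grad_refs[0] is grad_refs[1])` → prints True

Answer:
[8.5, 7.5, 6.5, 0.0]
True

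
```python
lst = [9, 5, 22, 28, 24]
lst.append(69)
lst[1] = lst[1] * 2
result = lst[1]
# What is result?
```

Trace:
`lst = [9, 5, 22, 28, 24]` → lst = [9, 5, 22, 28, 24]
`lst.append(69)` → lst = [9, 5, 22, 28, 24, 69]
`lst[1] = lst[1] * 2` → lst = [9, 10, 22, 28, 24, 69]
`result = lst[1]` → result = 10
So result = 10

Answer: 10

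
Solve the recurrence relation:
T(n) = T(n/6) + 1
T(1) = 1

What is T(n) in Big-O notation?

Each step divides n by 6 and adds 1. After log_6(n) steps we reach T(1)=1. So T(n) = 1·log_6(n) + 1 = O(log n).

Answer: O(log n)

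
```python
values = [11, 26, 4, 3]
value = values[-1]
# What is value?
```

Trace:
`values = [11, 26, 4, 3]` → values = [11, 26, 4, 3]
`value = values[-1]` → value = 3
So value = 3

Answer: 3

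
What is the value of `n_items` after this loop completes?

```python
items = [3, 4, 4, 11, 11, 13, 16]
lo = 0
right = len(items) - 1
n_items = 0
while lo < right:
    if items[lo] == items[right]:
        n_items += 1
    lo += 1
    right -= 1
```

Count matching pairs from ends
`n_items` takes the values: 0

Answer: 0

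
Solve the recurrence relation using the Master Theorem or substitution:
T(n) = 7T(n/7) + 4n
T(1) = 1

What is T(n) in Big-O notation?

By Master Theorem: a=7, b=7, f(n)=4n. Since log_7(7) = 1 and f(n) = Θ(n^1), Case 2 applies. T(n) = O(n log n).

Answer: O(n log n)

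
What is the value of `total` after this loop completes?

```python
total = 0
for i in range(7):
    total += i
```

Sum of 0 to 6 = 21
`total` takes the values: 0 → 1 → 3 → 6 → 10 → 15 → 21

Answer: 21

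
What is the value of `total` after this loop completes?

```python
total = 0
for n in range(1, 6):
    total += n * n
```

Sum of squares 1² to 5² = 55
`total` takes the values: 0 → 1 → 5 → 14 → 30 → 55

Answer: 55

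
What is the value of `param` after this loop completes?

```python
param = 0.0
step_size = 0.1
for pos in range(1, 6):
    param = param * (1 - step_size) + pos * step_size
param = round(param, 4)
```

Moving average with lr=0.1
`param` takes the values: 0.0 → 0.1 → 0.29 → 0.561 → 0.9049 → 1.31441 → 1.3144

Answer: 1.3144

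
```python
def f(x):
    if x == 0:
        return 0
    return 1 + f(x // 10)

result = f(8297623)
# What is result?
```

Count of digits of 8297623: 7

Answer: 7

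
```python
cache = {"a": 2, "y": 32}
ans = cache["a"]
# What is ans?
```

Trace:
`cache = {"a": 2, "y": 32}` → cache = {'a': 2, 'y': 32}
`ans = cache["a"]` → ans = 2
So ans = 2

Answer: 2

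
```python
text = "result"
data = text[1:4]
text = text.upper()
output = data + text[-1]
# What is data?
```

Trace:
`text = "result"` → text = 'result'
`data = text[1:4]` → data = 'esu'
`text = text.upper()` → text = 'RESULT'
`output = data + text[-1]` → output = 'esuT'
So data = 'esu'

Answer: 'esu'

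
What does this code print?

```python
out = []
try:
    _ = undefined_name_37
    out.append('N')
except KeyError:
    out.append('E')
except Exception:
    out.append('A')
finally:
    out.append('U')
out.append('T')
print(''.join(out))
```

Execution trace: 'A' (except Exception) → 'U' (finally) → 'T' (after the try/except). Output: AUT

Answer: AUT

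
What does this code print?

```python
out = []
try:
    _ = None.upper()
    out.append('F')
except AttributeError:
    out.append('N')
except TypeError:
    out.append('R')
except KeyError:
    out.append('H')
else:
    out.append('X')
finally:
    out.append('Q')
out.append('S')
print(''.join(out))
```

Execution trace: 'N' (except AttributeError) → 'Q' (finally) → 'S' (after the try/except). Output: NQS

Answer: NQS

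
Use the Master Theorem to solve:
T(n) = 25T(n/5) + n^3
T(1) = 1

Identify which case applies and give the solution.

a=25, b=5, f(n)=n^3. log_5(25) = 2. Since c=3 > 2 and the regularity condition holds (25(n/5)^3 = (25/5^3)n^3 with 25/5^3 < 1), Case 3 applies: T(n) = Θ(f(n)) = O(n^3).

Answer: O(n^3) - Case 3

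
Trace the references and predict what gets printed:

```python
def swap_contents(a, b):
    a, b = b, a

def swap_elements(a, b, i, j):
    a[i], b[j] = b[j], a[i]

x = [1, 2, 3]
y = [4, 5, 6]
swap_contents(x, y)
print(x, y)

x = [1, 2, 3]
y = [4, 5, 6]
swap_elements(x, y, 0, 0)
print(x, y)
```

Key concept: parameter rebinding vs mutation.
Step by step:
`x = [1, 2, 3]` → x = [1, 2, 3]
`y = [4, 5, 6]` → y = [4, 5, 6]
`swap_contents(x, y)` → no visible change to tracked variables
`print(x, y)` → prints [1, 2, 3] [4, 5, 6]
`x = [1, 2, 3]` → x = [1, 2, 3]
`y = [4, 5, 6]` → y = [4, 5, 6]
`swap_elements(x, y, 0, 0)` → x = [4, 2, 3]; y = [1, 5, 6]
`print(x, y)` → prints [4, 2, 3] [1, 5, 6]

Answer:
[1, 2, 3] [4, 5, 6]
[4, 2, 3] [1, 5, 6]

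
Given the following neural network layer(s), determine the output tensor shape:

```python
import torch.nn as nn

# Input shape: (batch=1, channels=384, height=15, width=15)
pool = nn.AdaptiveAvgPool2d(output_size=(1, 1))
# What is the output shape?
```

Input: (1, 384, 15, 15) -> Output: (1, 384, 1, 1)

Answer: (1, 384, 1, 1)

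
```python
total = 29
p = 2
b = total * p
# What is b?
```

Trace:
`total = 29` → total = 29
`p = 2` → p = 2
`b = total * p` → b = 58
So b = 58

Answer: 58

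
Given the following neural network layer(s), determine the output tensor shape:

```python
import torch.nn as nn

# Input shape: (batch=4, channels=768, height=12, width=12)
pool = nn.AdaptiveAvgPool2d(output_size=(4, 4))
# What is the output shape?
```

Input: (4, 768, 12, 12) -> Output: (4, 768, 4, 4)

Answer: (4, 768, 4, 4)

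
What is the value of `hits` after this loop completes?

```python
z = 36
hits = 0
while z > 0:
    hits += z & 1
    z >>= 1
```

Count set bits in 36 (binary: 0b100100)
`hits` takes the values: 0 → 1 → 2

Answer: 2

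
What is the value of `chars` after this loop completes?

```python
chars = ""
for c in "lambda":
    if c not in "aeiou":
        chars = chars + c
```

Remove vowels from 'lambda'
`chars` takes the values: "" → "l" → "lm" → "lmb" → "lmbd"

Answer: "lmbd"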